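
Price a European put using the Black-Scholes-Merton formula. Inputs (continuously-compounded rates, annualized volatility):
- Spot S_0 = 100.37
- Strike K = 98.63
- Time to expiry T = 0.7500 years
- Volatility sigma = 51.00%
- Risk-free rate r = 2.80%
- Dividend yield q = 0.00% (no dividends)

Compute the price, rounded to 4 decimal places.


d1 = (ln(S/K) + (r - q + 0.5*sigma^2) * T) / (sigma * sqrt(T)) = 0.30797761
d2 = d1 - sigma * sqrt(T) = -0.13369534
exp(-rT) = 0.97921896; exp(-qT) = 1.00000000
P = K * exp(-rT) * N(-d2) - S_0 * exp(-qT) * N(-d1)
N(-d1) = 0.37904968; N(-d2) = 0.55317826
P = 98.6300 * 0.97921896 * 0.55317826 - 100.3700 * 1.00000000 * 0.37904968 = 15.3809

Answer: Price = 15.3809


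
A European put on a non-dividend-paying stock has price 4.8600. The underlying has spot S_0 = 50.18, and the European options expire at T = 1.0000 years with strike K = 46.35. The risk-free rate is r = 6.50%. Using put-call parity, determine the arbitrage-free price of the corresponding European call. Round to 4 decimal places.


Put-call parity: C - P = S_0 * exp(-qT) - K * exp(-rT).
S_0 * exp(-qT) = 50.1800 * 1.00000000 = 50.18000000
K * exp(-rT) = 46.3500 * 0.93706746 = 43.43307693
C = P + S*exp(-qT) - K*exp(-rT)
C = 4.8600 + 50.18000000 - 43.43307693 = 11.6069

Answer: Call price = 11.6069


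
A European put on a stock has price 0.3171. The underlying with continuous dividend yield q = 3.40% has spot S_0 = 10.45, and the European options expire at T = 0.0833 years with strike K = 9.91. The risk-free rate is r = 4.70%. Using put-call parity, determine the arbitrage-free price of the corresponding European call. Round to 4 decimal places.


Answer: Call price = 0.8663

Derivation:
Put-call parity: C - P = S_0 * exp(-qT) - K * exp(-rT).
S_0 * exp(-qT) = 10.4500 * 0.99717181 = 10.42044538
K * exp(-rT) = 9.9100 * 0.99609255 = 9.87127721
C = P + S*exp(-qT) - K*exp(-rT)
C = 0.3171 + 10.42044538 - 9.87127721 = 0.8663


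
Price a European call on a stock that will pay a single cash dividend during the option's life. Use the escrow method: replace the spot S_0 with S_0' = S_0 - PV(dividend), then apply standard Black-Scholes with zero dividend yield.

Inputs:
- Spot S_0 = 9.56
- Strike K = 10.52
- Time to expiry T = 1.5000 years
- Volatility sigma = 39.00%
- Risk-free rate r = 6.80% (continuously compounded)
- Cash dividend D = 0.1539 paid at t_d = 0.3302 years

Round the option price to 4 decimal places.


Answer: Price = 1.7398

Derivation:
PV(D) = D * exp(-r * t_d) = 0.1539 * 0.97779661 = 0.15048290
S_0' = S_0 - PV(D) = 9.5600 - 0.15048290 = 9.40951710
d1 = (ln(S_0'/K) + (r + sigma^2/2)*T) / (sigma*sqrt(T)) = 0.21881779
d2 = d1 - sigma*sqrt(T) = -0.25883271
exp(-rT) = 0.90302955
N(d1) = 0.58660401; N(d2) = 0.39788216
C = S_0' * N(d1) - K * exp(-rT) * N(d2) = 9.40951710 * 0.58660401 - 10.5200 * 0.90302955 * 0.39788216 = 1.7398


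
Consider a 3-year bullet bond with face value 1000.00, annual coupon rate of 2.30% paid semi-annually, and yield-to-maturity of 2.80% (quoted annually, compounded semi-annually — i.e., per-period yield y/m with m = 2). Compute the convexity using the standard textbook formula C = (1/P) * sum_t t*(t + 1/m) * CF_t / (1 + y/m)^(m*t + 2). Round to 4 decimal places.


Coupon per period c = face * coupon_rate / m = 11.500000
Periods per year m = 2; per-period yield y/m = 0.014000
Number of cashflows N = 6
Cashflows (t years, CF_t, discount factor 1/(1+y/m)^(m*t), PV):
  t = 0.5000: CF_t = 11.500000, DF = 0.986193, PV = 11.341223
  t = 1.0000: CF_t = 11.500000, DF = 0.972577, PV = 11.184638
  t = 1.5000: CF_t = 11.500000, DF = 0.959149, PV = 11.030215
  t = 2.0000: CF_t = 11.500000, DF = 0.945906, PV = 10.877924
  t = 2.5000: CF_t = 11.500000, DF = 0.932847, PV = 10.727736
  t = 3.0000: CF_t = 1011.500000, DF = 0.919967, PV = 930.546665
Price P = sum_t PV_t = 985.708401
Convexity numerator sum_t t*(t + 1/m) * CF_t / (1+y/m)^(m*t + 2):
  t = 0.5000: term = 5.515107
  t = 1.0000: term = 16.316886
  t = 1.5000: term = 32.183207
  t = 2.0000: term = 52.898105
  t = 2.5000: term = 78.251635
  t = 3.0000: term = 9502.799063
Convexity = (1/P) * sum = 9687.964003 / 985.708401 = 9.828428

Answer: Convexity = 9.8284


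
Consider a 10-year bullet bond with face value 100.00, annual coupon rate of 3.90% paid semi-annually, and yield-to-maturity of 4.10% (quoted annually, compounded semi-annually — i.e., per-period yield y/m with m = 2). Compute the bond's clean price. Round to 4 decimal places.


Answer: Price = 98.3727

Derivation:
Coupon per period c = face * coupon_rate / m = 1.950000
Periods per year m = 2; per-period yield y/m = 0.020500
Number of cashflows N = 20
Cashflows (t years, CF_t, discount factor 1/(1+y/m)^(m*t), PV):
  t = 0.5000: CF_t = 1.950000, DF = 0.979912, PV = 1.910828
  t = 1.0000: CF_t = 1.950000, DF = 0.960227, PV = 1.872443
  t = 1.5000: CF_t = 1.950000, DF = 0.940938, PV = 1.834829
  t = 2.0000: CF_t = 1.950000, DF = 0.922036, PV = 1.797971
  t = 2.5000: CF_t = 1.950000, DF = 0.903514, PV = 1.761853
  t = 3.0000: CF_t = 1.950000, DF = 0.885364, PV = 1.726460
  t = 3.5000: CF_t = 1.950000, DF = 0.867579, PV = 1.691779
  t = 4.0000: CF_t = 1.950000, DF = 0.850151, PV = 1.657794
  t = 4.5000: CF_t = 1.950000, DF = 0.833073, PV = 1.624492
  t = 5.0000: CF_t = 1.950000, DF = 0.816338, PV = 1.591859
  t = 5.5000: CF_t = 1.950000, DF = 0.799939, PV = 1.559881
  t = 6.0000: CF_t = 1.950000, DF = 0.783870, PV = 1.528546
  t = 6.5000: CF_t = 1.950000, DF = 0.768123, PV = 1.497840
  t = 7.0000: CF_t = 1.950000, DF = 0.752693, PV = 1.467751
  t = 7.5000: CF_t = 1.950000, DF = 0.737573, PV = 1.438267
  t = 8.0000: CF_t = 1.950000, DF = 0.722756, PV = 1.409375
  t = 8.5000: CF_t = 1.950000, DF = 0.708237, PV = 1.381063
  t = 9.0000: CF_t = 1.950000, DF = 0.694010, PV = 1.353320
  t = 9.5000: CF_t = 1.950000, DF = 0.680069, PV = 1.326134
  t = 10.0000: CF_t = 101.950000, DF = 0.666407, PV = 67.940236
Price P = sum_t PV_t = 98.372719


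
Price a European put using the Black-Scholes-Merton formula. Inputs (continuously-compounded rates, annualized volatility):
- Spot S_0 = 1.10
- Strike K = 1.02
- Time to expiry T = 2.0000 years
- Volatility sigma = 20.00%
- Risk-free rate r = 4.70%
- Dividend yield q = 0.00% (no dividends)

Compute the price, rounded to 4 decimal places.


d1 = (ln(S/K) + (r - q + 0.5*sigma^2) * T) / (sigma * sqrt(T)) = 0.74072106
d2 = d1 - sigma * sqrt(T) = 0.45787834
exp(-rT) = 0.91028276; exp(-qT) = 1.00000000
P = K * exp(-rT) * N(-d2) - S_0 * exp(-qT) * N(-d1)
N(-d1) = 0.22943130; N(-d2) = 0.32351992
P = 1.0200 * 0.91028276 * 0.32351992 - 1.1000 * 1.00000000 * 0.22943130 = 0.0480

Answer: Price = 0.0480


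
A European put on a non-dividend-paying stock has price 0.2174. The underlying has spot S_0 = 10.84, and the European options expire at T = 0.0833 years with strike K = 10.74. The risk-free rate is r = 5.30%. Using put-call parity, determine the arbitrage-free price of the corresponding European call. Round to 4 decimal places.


Put-call parity: C - P = S_0 * exp(-qT) - K * exp(-rT).
S_0 * exp(-qT) = 10.8400 * 1.00000000 = 10.84000000
K * exp(-rT) = 10.7400 * 0.99559483 = 10.69268849
C = P + S*exp(-qT) - K*exp(-rT)
C = 0.2174 + 10.84000000 - 10.69268849 = 0.3647

Answer: Call price = 0.3647


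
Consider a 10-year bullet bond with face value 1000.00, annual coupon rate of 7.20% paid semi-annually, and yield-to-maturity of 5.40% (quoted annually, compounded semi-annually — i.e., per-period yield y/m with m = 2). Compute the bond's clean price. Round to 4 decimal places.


Coupon per period c = face * coupon_rate / m = 36.000000
Periods per year m = 2; per-period yield y/m = 0.027000
Number of cashflows N = 20
Cashflows (t years, CF_t, discount factor 1/(1+y/m)^(m*t), PV):
  t = 0.5000: CF_t = 36.000000, DF = 0.973710, PV = 35.053554
  t = 1.0000: CF_t = 36.000000, DF = 0.948111, PV = 34.131990
  t = 1.5000: CF_t = 36.000000, DF = 0.923185, PV = 33.234655
  t = 2.0000: CF_t = 36.000000, DF = 0.898914, PV = 32.360910
  t = 2.5000: CF_t = 36.000000, DF = 0.875282, PV = 31.510136
  t = 3.0000: CF_t = 36.000000, DF = 0.852270, PV = 30.681730
  t = 3.5000: CF_t = 36.000000, DF = 0.829864, PV = 29.875102
  t = 4.0000: CF_t = 36.000000, DF = 0.808047, PV = 29.089681
  t = 4.5000: CF_t = 36.000000, DF = 0.786803, PV = 28.324908
  t = 5.0000: CF_t = 36.000000, DF = 0.766118, PV = 27.580242
  t = 5.5000: CF_t = 36.000000, DF = 0.745976, PV = 26.855152
  t = 6.0000: CF_t = 36.000000, DF = 0.726365, PV = 26.149126
  t = 6.5000: CF_t = 36.000000, DF = 0.707268, PV = 25.461661
  t = 7.0000: CF_t = 36.000000, DF = 0.688674, PV = 24.792270
  t = 7.5000: CF_t = 36.000000, DF = 0.670569, PV = 24.140477
  t = 8.0000: CF_t = 36.000000, DF = 0.652939, PV = 23.505820
  t = 8.5000: CF_t = 36.000000, DF = 0.635774, PV = 22.887848
  t = 9.0000: CF_t = 36.000000, DF = 0.619059, PV = 22.286123
  t = 9.5000: CF_t = 36.000000, DF = 0.602784, PV = 21.700217
  t = 10.0000: CF_t = 1036.000000, DF = 0.586937, PV = 608.066228
Price P = sum_t PV_t = 1137.687829

Answer: Price = 1137.6878


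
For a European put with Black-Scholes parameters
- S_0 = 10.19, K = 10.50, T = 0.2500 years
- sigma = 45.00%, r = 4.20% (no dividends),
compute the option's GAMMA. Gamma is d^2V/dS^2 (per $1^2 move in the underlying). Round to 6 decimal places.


Answer: Gamma = 0.173943

Derivation:
d1 = 0.0259737336; d2 = -0.1990262664
phi(d1) = 0.3988077329; exp(-qT) = 1.0000000000; exp(-rT) = 0.9895549326
Gamma = exp(-qT) * phi(d1) / (S * sigma * sqrt(T)) = 1.0000000000 * 0.3988077329 / (10.1900 * 0.4500 * 0.5000000000) = 0.173943


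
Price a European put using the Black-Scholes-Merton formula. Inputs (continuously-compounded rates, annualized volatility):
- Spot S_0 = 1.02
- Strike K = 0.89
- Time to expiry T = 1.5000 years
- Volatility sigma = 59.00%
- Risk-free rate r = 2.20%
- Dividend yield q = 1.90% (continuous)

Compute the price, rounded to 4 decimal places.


d1 = (ln(S/K) + (r - q + 0.5*sigma^2) * T) / (sigma * sqrt(T)) = 0.55620224
d2 = d1 - sigma * sqrt(T) = -0.16639724
exp(-rT) = 0.96753856; exp(-qT) = 0.97190229
P = K * exp(-rT) * N(-d2) - S_0 * exp(-qT) * N(-d1)
N(-d1) = 0.28903631; N(-d2) = 0.56607783
P = 0.8900 * 0.96753856 * 0.56607783 - 1.0200 * 0.97190229 * 0.28903631 = 0.2009

Answer: Price = 0.2009


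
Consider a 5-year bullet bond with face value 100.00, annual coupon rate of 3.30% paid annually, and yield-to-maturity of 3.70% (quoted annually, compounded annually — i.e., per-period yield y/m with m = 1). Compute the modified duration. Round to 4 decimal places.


Answer: Modified duration = 4.5201

Derivation:
Coupon per period c = face * coupon_rate / m = 3.300000
Periods per year m = 1; per-period yield y/m = 0.037000
Number of cashflows N = 5
Cashflows (t years, CF_t, discount factor 1/(1+y/m)^(m*t), PV):
  t = 1.0000: CF_t = 3.300000, DF = 0.964320, PV = 3.182257
  t = 2.0000: CF_t = 3.300000, DF = 0.929913, PV = 3.068714
  t = 3.0000: CF_t = 3.300000, DF = 0.896734, PV = 2.959223
  t = 4.0000: CF_t = 3.300000, DF = 0.864739, PV = 2.853638
  t = 5.0000: CF_t = 103.300000, DF = 0.833885, PV = 86.140332
Price P = sum_t PV_t = 98.204163
First compute Macaulay numerator sum_t t * PV_t:
  t * PV_t at t = 1.0000: 3.182257
  t * PV_t at t = 2.0000: 6.137428
  t * PV_t at t = 3.0000: 8.877669
  t * PV_t at t = 4.0000: 11.414553
  t * PV_t at t = 5.0000: 430.701658
Macaulay duration D = 460.313564 / 98.204163 = 4.687312
Modified duration = D / (1 + y/m) = 4.687312 / (1 + 0.037000) = 4.520070


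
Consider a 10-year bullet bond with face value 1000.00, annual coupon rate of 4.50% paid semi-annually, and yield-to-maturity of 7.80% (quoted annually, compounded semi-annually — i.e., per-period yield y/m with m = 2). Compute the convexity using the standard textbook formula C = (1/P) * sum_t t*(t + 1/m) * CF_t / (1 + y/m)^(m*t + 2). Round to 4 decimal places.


Coupon per period c = face * coupon_rate / m = 22.500000
Periods per year m = 2; per-period yield y/m = 0.039000
Number of cashflows N = 20
Cashflows (t years, CF_t, discount factor 1/(1+y/m)^(m*t), PV):
  t = 0.5000: CF_t = 22.500000, DF = 0.962464, PV = 21.655438
  t = 1.0000: CF_t = 22.500000, DF = 0.926337, PV = 20.842577
  t = 1.5000: CF_t = 22.500000, DF = 0.891566, PV = 20.060228
  t = 2.0000: CF_t = 22.500000, DF = 0.858100, PV = 19.307246
  t = 2.5000: CF_t = 22.500000, DF = 0.825890, PV = 18.582527
  t = 3.0000: CF_t = 22.500000, DF = 0.794889, PV = 17.885012
  t = 3.5000: CF_t = 22.500000, DF = 0.765052, PV = 17.213678
  t = 4.0000: CF_t = 22.500000, DF = 0.736335, PV = 16.567544
  t = 4.5000: CF_t = 22.500000, DF = 0.708696, PV = 15.945663
  t = 5.0000: CF_t = 22.500000, DF = 0.682094, PV = 15.347125
  t = 5.5000: CF_t = 22.500000, DF = 0.656491, PV = 14.771054
  t = 6.0000: CF_t = 22.500000, DF = 0.631849, PV = 14.216607
  t = 6.5000: CF_t = 22.500000, DF = 0.608132, PV = 13.682971
  t = 7.0000: CF_t = 22.500000, DF = 0.585305, PV = 13.169366
  t = 7.5000: CF_t = 22.500000, DF = 0.563335, PV = 12.675039
  t = 8.0000: CF_t = 22.500000, DF = 0.542190, PV = 12.199268
  t = 8.5000: CF_t = 22.500000, DF = 0.521838, PV = 11.741355
  t = 9.0000: CF_t = 22.500000, DF = 0.502250, PV = 11.300630
  t = 9.5000: CF_t = 22.500000, DF = 0.483398, PV = 10.876449
  t = 10.0000: CF_t = 1022.500000, DF = 0.465253, PV = 475.721046
Price P = sum_t PV_t = 773.760824
Convexity numerator sum_t t*(t + 1/m) * CF_t / (1+y/m)^(m*t + 2):
  t = 0.5000: term = 10.030114
  t = 1.0000: term = 28.960869
  t = 1.5000: term = 55.747582
  t = 2.0000: term = 89.425059
  t = 2.5000: term = 129.102588
  t = 3.0000: term = 173.959214
  t = 3.5000: term = 223.239286
  t = 4.0000: term = 276.248258
  t = 4.5000: term = 332.348722
  t = 5.0000: term = 390.956683
  t = 5.5000: term = 451.538036
  t = 6.0000: term = 513.605256
  t = 6.5000: term = 576.714275
  t = 7.0000: term = 640.461548
  t = 7.5000: term = 704.481285
  t = 8.0000: term = 768.442851
  t = 8.5000: term = 832.048323
  t = 9.0000: term = 895.030184
  t = 9.5000: term = 957.149165
  t = 10.0000: term = 46271.179419
Convexity = (1/P) * sum = 54320.668717 / 773.760824 = 70.203436

Answer: Convexity = 70.2034


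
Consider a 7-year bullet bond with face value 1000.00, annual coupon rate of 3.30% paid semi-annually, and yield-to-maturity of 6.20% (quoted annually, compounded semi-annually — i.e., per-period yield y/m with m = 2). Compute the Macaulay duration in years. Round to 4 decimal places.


Coupon per period c = face * coupon_rate / m = 16.500000
Periods per year m = 2; per-period yield y/m = 0.031000
Number of cashflows N = 14
Cashflows (t years, CF_t, discount factor 1/(1+y/m)^(m*t), PV):
  t = 0.5000: CF_t = 16.500000, DF = 0.969932, PV = 16.003880
  t = 1.0000: CF_t = 16.500000, DF = 0.940768, PV = 15.522677
  t = 1.5000: CF_t = 16.500000, DF = 0.912481, PV = 15.055943
  t = 2.0000: CF_t = 16.500000, DF = 0.885045, PV = 14.603242
  t = 2.5000: CF_t = 16.500000, DF = 0.858434, PV = 14.164153
  t = 3.0000: CF_t = 16.500000, DF = 0.832622, PV = 13.738267
  t = 3.5000: CF_t = 16.500000, DF = 0.807587, PV = 13.325186
  t = 4.0000: CF_t = 16.500000, DF = 0.783305, PV = 12.924526
  t = 4.5000: CF_t = 16.500000, DF = 0.759752, PV = 12.535913
  t = 5.0000: CF_t = 16.500000, DF = 0.736908, PV = 12.158984
  t = 5.5000: CF_t = 16.500000, DF = 0.714751, PV = 11.793389
  t = 6.0000: CF_t = 16.500000, DF = 0.693260, PV = 11.438787
  t = 6.5000: CF_t = 16.500000, DF = 0.672415, PV = 11.094846
  t = 7.0000: CF_t = 1016.500000, DF = 0.652197, PV = 662.958081
Price P = sum_t PV_t = 837.317874
Macaulay numerator sum_t t * PV_t:
  t * PV_t at t = 0.5000: 8.001940
  t * PV_t at t = 1.0000: 15.522677
  t * PV_t at t = 1.5000: 22.583914
  t * PV_t at t = 2.0000: 29.206484
  t * PV_t at t = 2.5000: 35.410383
  t * PV_t at t = 3.0000: 41.214801
  t * PV_t at t = 3.5000: 46.638152
  t * PV_t at t = 4.0000: 51.698104
  t * PV_t at t = 4.5000: 56.411607
  t * PV_t at t = 5.0000: 60.794921
  t * PV_t at t = 5.5000: 64.863640
  t * PV_t at t = 6.0000: 68.632720
  t * PV_t at t = 6.5000: 72.116502
  t * PV_t at t = 7.0000: 4640.706570
Macaulay duration D = (sum_t t * PV_t) / P = 5213.802413 / 837.317874 = 6.226790

Answer: Macaulay duration = 6.2268 years


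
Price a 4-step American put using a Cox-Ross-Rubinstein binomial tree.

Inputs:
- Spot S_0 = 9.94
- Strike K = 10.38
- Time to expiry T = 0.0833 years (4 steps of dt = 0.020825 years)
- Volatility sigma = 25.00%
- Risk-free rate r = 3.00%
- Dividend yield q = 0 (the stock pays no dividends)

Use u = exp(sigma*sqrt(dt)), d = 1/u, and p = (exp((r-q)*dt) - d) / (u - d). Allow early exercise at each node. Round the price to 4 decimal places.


dt = T/N = 0.020825
u = exp(sigma*sqrt(dt)) = 1.036736; d = 1/u = 0.964566
p = (exp((r-q)*dt) - d) / (u - d) = 0.499641
Discount per step: exp(-r*dt) = 0.999375
Stock lattice S(k, i) with i counting down-moves:
  k=0: S(0,0) = 9.9400
  k=1: S(1,0) = 10.3052; S(1,1) = 9.5878
  k=2: S(2,0) = 10.6837; S(2,1) = 9.9400; S(2,2) = 9.2480
  k=3: S(3,0) = 11.0762; S(3,1) = 10.3052; S(3,2) = 9.5878; S(3,3) = 8.9204
  k=4: S(4,0) = 11.4831; S(4,1) = 10.6837; S(4,2) = 9.9400; S(4,3) = 9.2480; S(4,4) = 8.6043
Terminal payoffs V(N, i) = max(K - S_T, 0):
  V(4,0) = 0.000000; V(4,1) = 0.000000; V(4,2) = 0.440000; V(4,3) = 1.131950; V(4,4) = 1.775732
Backward induction: V(k, i) = exp(-r*dt) * [p * V(k+1, i) + (1-p) * V(k+1, i+1)]; then take max(V_cont, immediate exercise) for American.
  V(3,0) = exp(-r*dt) * [p*0.000000 + (1-p)*0.000000] = 0.000000; exercise = 0.000000; V(3,0) = max -> 0.000000
  V(3,1) = exp(-r*dt) * [p*0.000000 + (1-p)*0.440000] = 0.220020; exercise = 0.074846; V(3,1) = max -> 0.220020
  V(3,2) = exp(-r*dt) * [p*0.440000 + (1-p)*1.131950] = 0.785733; exercise = 0.792215; V(3,2) = max -> 0.792215
  V(3,3) = exp(-r*dt) * [p*1.131950 + (1-p)*1.775732] = 1.453164; exercise = 1.459647; V(3,3) = max -> 1.459647
  V(2,0) = exp(-r*dt) * [p*0.000000 + (1-p)*0.220020] = 0.110020; exercise = 0.000000; V(2,0) = max -> 0.110020
  V(2,1) = exp(-r*dt) * [p*0.220020 + (1-p)*0.792215] = 0.506007; exercise = 0.440000; V(2,1) = max -> 0.506007
  V(2,2) = exp(-r*dt) * [p*0.792215 + (1-p)*1.459647] = 1.125468; exercise = 1.131950; V(2,2) = max -> 1.131950
  V(1,0) = exp(-r*dt) * [p*0.110020 + (1-p)*0.506007] = 0.307963; exercise = 0.074846; V(1,0) = max -> 0.307963
  V(1,1) = exp(-r*dt) * [p*0.506007 + (1-p)*1.131950] = 0.818692; exercise = 0.792215; V(1,1) = max -> 0.818692
  V(0,0) = exp(-r*dt) * [p*0.307963 + (1-p)*0.818692] = 0.563159; exercise = 0.440000; V(0,0) = max -> 0.563159

Answer: Price = V(0,0) = 0.5632


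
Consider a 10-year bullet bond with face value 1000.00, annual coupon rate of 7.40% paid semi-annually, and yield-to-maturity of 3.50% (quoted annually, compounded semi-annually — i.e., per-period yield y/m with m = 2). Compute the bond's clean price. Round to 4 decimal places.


Answer: Price = 1326.6812

Derivation:
Coupon per period c = face * coupon_rate / m = 37.000000
Periods per year m = 2; per-period yield y/m = 0.017500
Number of cashflows N = 20
Cashflows (t years, CF_t, discount factor 1/(1+y/m)^(m*t), PV):
  t = 0.5000: CF_t = 37.000000, DF = 0.982801, PV = 36.363636
  t = 1.0000: CF_t = 37.000000, DF = 0.965898, PV = 35.738218
  t = 1.5000: CF_t = 37.000000, DF = 0.949285, PV = 35.123555
  t = 2.0000: CF_t = 37.000000, DF = 0.932959, PV = 34.519465
  t = 2.5000: CF_t = 37.000000, DF = 0.916913, PV = 33.925764
  t = 3.0000: CF_t = 37.000000, DF = 0.901143, PV = 33.342274
  t = 3.5000: CF_t = 37.000000, DF = 0.885644, PV = 32.768820
  t = 4.0000: CF_t = 37.000000, DF = 0.870412, PV = 32.205228
  t = 4.5000: CF_t = 37.000000, DF = 0.855441, PV = 31.651330
  t = 5.0000: CF_t = 37.000000, DF = 0.840729, PV = 31.106958
  t = 5.5000: CF_t = 37.000000, DF = 0.826269, PV = 30.571949
  t = 6.0000: CF_t = 37.000000, DF = 0.812058, PV = 30.046142
  t = 6.5000: CF_t = 37.000000, DF = 0.798091, PV = 29.529377
  t = 7.0000: CF_t = 37.000000, DF = 0.784365, PV = 29.021501
  t = 7.5000: CF_t = 37.000000, DF = 0.770875, PV = 28.522360
  t = 8.0000: CF_t = 37.000000, DF = 0.757616, PV = 28.031803
  t = 8.5000: CF_t = 37.000000, DF = 0.744586, PV = 27.549684
  t = 9.0000: CF_t = 37.000000, DF = 0.731780, PV = 27.075856
  t = 9.5000: CF_t = 37.000000, DF = 0.719194, PV = 26.610178
  t = 10.0000: CF_t = 1037.000000, DF = 0.706825, PV = 732.977087
Price P = sum_t PV_t = 1326.681185


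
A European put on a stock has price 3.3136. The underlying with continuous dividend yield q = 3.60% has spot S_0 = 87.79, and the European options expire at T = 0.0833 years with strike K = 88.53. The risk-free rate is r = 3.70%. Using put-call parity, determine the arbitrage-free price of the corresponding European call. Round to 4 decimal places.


Put-call parity: C - P = S_0 * exp(-qT) - K * exp(-rT).
S_0 * exp(-qT) = 87.7900 * 0.99700569 = 87.52712969
K * exp(-rT) = 88.5300 * 0.99692264 = 88.25756174
C = P + S*exp(-qT) - K*exp(-rT)
C = 3.3136 + 87.52712969 - 88.25756174 = 2.5832

Answer: Call price = 2.5832


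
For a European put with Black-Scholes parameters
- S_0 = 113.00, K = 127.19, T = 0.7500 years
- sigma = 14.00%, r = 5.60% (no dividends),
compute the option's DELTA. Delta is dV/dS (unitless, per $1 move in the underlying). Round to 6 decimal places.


Answer: Delta = -0.715201

Derivation:
d1 = -0.5686422827; d2 = -0.6898858393
phi(d1) = 0.3393865499; exp(-qT) = 1.0000000000; exp(-rT) = 0.9588697806
N(-d1) = 0.7152005379
Delta = -exp(-qT) * N(-d1) = -1.0000000000 * 0.7152005379 = -0.715201


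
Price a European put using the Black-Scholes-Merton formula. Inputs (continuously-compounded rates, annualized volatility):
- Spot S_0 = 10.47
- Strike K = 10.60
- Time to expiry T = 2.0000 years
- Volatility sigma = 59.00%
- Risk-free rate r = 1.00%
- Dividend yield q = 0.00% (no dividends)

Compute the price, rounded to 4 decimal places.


Answer: Price = 3.3339

Derivation:
d1 = (ln(S/K) + (r - q + 0.5*sigma^2) * T) / (sigma * sqrt(T)) = 0.42637343
d2 = d1 - sigma * sqrt(T) = -0.40801257
exp(-rT) = 0.98019867; exp(-qT) = 1.00000000
P = K * exp(-rT) * N(-d2) - S_0 * exp(-qT) * N(-d1)
N(-d1) = 0.33491788; N(-d2) = 0.65836778
P = 10.6000 * 0.98019867 * 0.65836778 - 10.4700 * 1.00000000 * 0.33491788 = 3.3339


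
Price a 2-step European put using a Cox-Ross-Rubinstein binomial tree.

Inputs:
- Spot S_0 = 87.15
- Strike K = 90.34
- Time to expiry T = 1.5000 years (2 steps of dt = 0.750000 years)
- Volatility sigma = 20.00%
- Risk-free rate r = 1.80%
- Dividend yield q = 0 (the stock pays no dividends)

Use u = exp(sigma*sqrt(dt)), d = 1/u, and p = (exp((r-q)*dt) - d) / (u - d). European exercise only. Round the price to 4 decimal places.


dt = T/N = 0.750000
u = exp(sigma*sqrt(dt)) = 1.189110; d = 1/u = 0.840965
p = (exp((r-q)*dt) - d) / (u - d) = 0.495847
Discount per step: exp(-r*dt) = 0.986591
Stock lattice S(k, i) with i counting down-moves:
  k=0: S(0,0) = 87.1500
  k=1: S(1,0) = 103.6309; S(1,1) = 73.2901
  k=2: S(2,0) = 123.2286; S(2,1) = 87.1500; S(2,2) = 61.6344
Terminal payoffs V(N, i) = max(K - S_T, 0):
  V(2,0) = 0.000000; V(2,1) = 3.190000; V(2,2) = 28.705572
Backward induction: V(k, i) = exp(-r*dt) * [p * V(k+1, i) + (1-p) * V(k+1, i+1)].
  V(1,0) = exp(-r*dt) * [p*0.000000 + (1-p)*3.190000] = 1.586684
  V(1,1) = exp(-r*dt) * [p*3.190000 + (1-p)*28.705572] = 15.838494
  V(0,0) = exp(-r*dt) * [p*1.586684 + (1-p)*15.838494] = 8.654160

Answer: Price = V(0,0) = 8.6542


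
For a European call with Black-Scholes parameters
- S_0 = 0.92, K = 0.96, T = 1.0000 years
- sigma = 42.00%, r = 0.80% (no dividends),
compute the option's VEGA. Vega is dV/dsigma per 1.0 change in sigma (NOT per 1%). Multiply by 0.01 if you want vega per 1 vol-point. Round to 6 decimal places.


Answer: Vega = 0.364046

Derivation:
d1 = 0.1277152038; d2 = -0.2922847962
phi(d1) = 0.3957019036; exp(-qT) = 1.0000000000; exp(-rT) = 0.9920319148
Vega = S * exp(-qT) * phi(d1) * sqrt(T) = 0.9200 * 1.0000000000 * 0.3957019036 * 1.0000000000 = 0.364046


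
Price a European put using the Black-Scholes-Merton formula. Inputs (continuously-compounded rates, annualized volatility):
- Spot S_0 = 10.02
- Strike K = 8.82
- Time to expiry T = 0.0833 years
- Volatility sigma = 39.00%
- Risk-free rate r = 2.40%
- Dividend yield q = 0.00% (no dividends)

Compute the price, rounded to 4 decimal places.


d1 = (ln(S/K) + (r - q + 0.5*sigma^2) * T) / (sigma * sqrt(T)) = 1.20730672
d2 = d1 - sigma * sqrt(T) = 1.09474594
exp(-rT) = 0.99800280; exp(-qT) = 1.00000000
P = K * exp(-rT) * N(-d2) - S_0 * exp(-qT) * N(-d1)
N(-d1) = 0.11365702; N(-d2) = 0.13681398
P = 8.8200 * 0.99800280 * 0.13681398 - 10.0200 * 1.00000000 * 0.11365702 = 0.0654

Answer: Price = 0.0654


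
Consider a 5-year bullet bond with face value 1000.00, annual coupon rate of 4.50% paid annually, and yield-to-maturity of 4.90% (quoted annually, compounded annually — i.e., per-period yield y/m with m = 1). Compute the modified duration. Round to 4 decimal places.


Coupon per period c = face * coupon_rate / m = 45.000000
Periods per year m = 1; per-period yield y/m = 0.049000
Number of cashflows N = 5
Cashflows (t years, CF_t, discount factor 1/(1+y/m)^(m*t), PV):
  t = 1.0000: CF_t = 45.000000, DF = 0.953289, PV = 42.897998
  t = 2.0000: CF_t = 45.000000, DF = 0.908760, PV = 40.894183
  t = 3.0000: CF_t = 45.000000, DF = 0.866310, PV = 38.983969
  t = 4.0000: CF_t = 45.000000, DF = 0.825844, PV = 37.162983
  t = 5.0000: CF_t = 1045.000000, DF = 0.787268, PV = 822.694984
Price P = sum_t PV_t = 982.634117
First compute Macaulay numerator sum_t t * PV_t:
  t * PV_t at t = 1.0000: 42.897998
  t * PV_t at t = 2.0000: 81.788366
  t * PV_t at t = 3.0000: 116.951906
  t * PV_t at t = 4.0000: 148.651930
  t * PV_t at t = 5.0000: 4113.474921
Macaulay duration D = 4503.765121 / 982.634117 = 4.583359
Modified duration = D / (1 + y/m) = 4.583359 / (1 + 0.049000) = 4.369265

Answer: Modified duration = 4.3693


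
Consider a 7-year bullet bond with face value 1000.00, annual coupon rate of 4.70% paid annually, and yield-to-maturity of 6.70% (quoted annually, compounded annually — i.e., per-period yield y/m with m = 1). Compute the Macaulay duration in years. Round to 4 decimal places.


Coupon per period c = face * coupon_rate / m = 47.000000
Periods per year m = 1; per-period yield y/m = 0.067000
Number of cashflows N = 7
Cashflows (t years, CF_t, discount factor 1/(1+y/m)^(m*t), PV):
  t = 1.0000: CF_t = 47.000000, DF = 0.937207, PV = 44.048735
  t = 2.0000: CF_t = 47.000000, DF = 0.878357, PV = 41.282788
  t = 3.0000: CF_t = 47.000000, DF = 0.823203, PV = 38.690523
  t = 4.0000: CF_t = 47.000000, DF = 0.771511, PV = 36.261034
  t = 5.0000: CF_t = 47.000000, DF = 0.723066, PV = 33.984099
  t = 6.0000: CF_t = 47.000000, DF = 0.677663, PV = 31.850140
  t = 7.0000: CF_t = 1047.000000, DF = 0.635110, PV = 664.960343
Price P = sum_t PV_t = 891.077661
Macaulay numerator sum_t t * PV_t:
  t * PV_t at t = 1.0000: 44.048735
  t * PV_t at t = 2.0000: 82.565576
  t * PV_t at t = 3.0000: 116.071569
  t * PV_t at t = 4.0000: 145.044135
  t * PV_t at t = 5.0000: 169.920495
  t * PV_t at t = 6.0000: 191.100838
  t * PV_t at t = 7.0000: 4654.722403
Macaulay duration D = (sum_t t * PV_t) / P = 5403.473750 / 891.077661 = 6.063976

Answer: Macaulay duration = 6.0640 years


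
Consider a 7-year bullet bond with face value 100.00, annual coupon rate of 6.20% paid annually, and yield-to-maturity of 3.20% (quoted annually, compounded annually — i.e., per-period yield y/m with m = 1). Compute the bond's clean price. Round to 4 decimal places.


Answer: Price = 118.5508

Derivation:
Coupon per period c = face * coupon_rate / m = 6.200000
Periods per year m = 1; per-period yield y/m = 0.032000
Number of cashflows N = 7
Cashflows (t years, CF_t, discount factor 1/(1+y/m)^(m*t), PV):
  t = 1.0000: CF_t = 6.200000, DF = 0.968992, PV = 6.007752
  t = 2.0000: CF_t = 6.200000, DF = 0.938946, PV = 5.821465
  t = 3.0000: CF_t = 6.200000, DF = 0.909831, PV = 5.640955
  t = 4.0000: CF_t = 6.200000, DF = 0.881620, PV = 5.466041
  t = 5.0000: CF_t = 6.200000, DF = 0.854283, PV = 5.296552
  t = 6.0000: CF_t = 6.200000, DF = 0.827793, PV = 5.132317
  t = 7.0000: CF_t = 106.200000, DF = 0.802125, PV = 85.185688
Price P = sum_t PV_t = 118.550770


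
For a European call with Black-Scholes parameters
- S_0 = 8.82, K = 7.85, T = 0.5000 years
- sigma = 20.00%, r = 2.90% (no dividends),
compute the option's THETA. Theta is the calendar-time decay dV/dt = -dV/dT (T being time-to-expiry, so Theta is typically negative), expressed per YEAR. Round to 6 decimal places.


Answer: Theta = -0.483075

Derivation:
d1 = 0.9970795216; d2 = 0.8556581654
phi(d1) = 0.2426773928; exp(-qT) = 1.0000000000; exp(-rT) = 0.9856046187
Theta = -S*exp(-qT)*phi(d1)*sigma/(2*sqrt(T)) - r*K*exp(-rT)*N(d2) + q*S*exp(-qT)*N(d1)
N(d1) = 0.8406370439; N(d2) = 0.8039065567; sqrt(T) = 0.7071067812
Term 1 = -8.8200 * 1.0000000000 * 0.2426773928 * 0.2000 / (2 * 0.7071067812) = -0.3027003363
Term 2 = -0.0290 * 7.8500 * 0.9856046187 * 0.8039065567 = -0.1803748386
Term 3 = 0 (no dividend yield, q = 0)
Theta = -0.3027003363 + (-0.1803748386) + (0.0000000000) = -0.483075


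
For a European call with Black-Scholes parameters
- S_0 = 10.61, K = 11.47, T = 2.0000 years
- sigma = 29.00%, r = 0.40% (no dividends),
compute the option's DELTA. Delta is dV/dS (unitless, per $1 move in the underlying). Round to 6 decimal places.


d1 = 0.0345312463; d2 = -0.3755906868
phi(d1) = 0.3987045005; exp(-qT) = 1.0000000000; exp(-rT) = 0.9920319148
N(d1) = 0.5137732369
Delta = exp(-qT) * N(d1) = 1.0000000000 * 0.5137732369 = 0.513773

Answer: Delta = 0.513773


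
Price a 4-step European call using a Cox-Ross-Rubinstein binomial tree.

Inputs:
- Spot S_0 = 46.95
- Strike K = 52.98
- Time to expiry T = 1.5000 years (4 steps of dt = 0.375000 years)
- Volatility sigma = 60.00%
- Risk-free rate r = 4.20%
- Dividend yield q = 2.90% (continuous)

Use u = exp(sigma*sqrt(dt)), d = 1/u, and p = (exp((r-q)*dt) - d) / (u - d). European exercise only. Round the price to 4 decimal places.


dt = T/N = 0.375000
u = exp(sigma*sqrt(dt)) = 1.444009; d = 1/u = 0.692516
p = (exp((r-q)*dt) - d) / (u - d) = 0.415667
Discount per step: exp(-r*dt) = 0.984373
Stock lattice S(k, i) with i counting down-moves:
  k=0: S(0,0) = 46.9500
  k=1: S(1,0) = 67.7962; S(1,1) = 32.5136
  k=2: S(2,0) = 97.8984; S(2,1) = 46.9500; S(2,2) = 22.5162
  k=3: S(3,0) = 141.3662; S(3,1) = 67.7962; S(3,2) = 32.5136; S(3,3) = 15.5929
  k=4: S(4,0) = 204.1341; S(4,1) = 97.8984; S(4,2) = 46.9500; S(4,3) = 22.5162; S(4,4) = 10.7983
Terminal payoffs V(N, i) = max(S_T - K, 0):
  V(4,0) = 151.154084; V(4,1) = 44.918392; V(4,2) = 0.000000; V(4,3) = 0.000000; V(4,4) = 0.000000
Backward induction: V(k, i) = exp(-r*dt) * [p * V(k+1, i) + (1-p) * V(k+1, i+1)].
  V(3,0) = exp(-r*dt) * [p*151.154084 + (1-p)*44.918392] = 87.685056
  V(3,1) = exp(-r*dt) * [p*44.918392 + (1-p)*0.000000] = 18.379313
  V(3,2) = exp(-r*dt) * [p*0.000000 + (1-p)*0.000000] = 0.000000
  V(3,3) = exp(-r*dt) * [p*0.000000 + (1-p)*0.000000] = 0.000000
  V(2,0) = exp(-r*dt) * [p*87.685056 + (1-p)*18.379313] = 46.450021
  V(2,1) = exp(-r*dt) * [p*18.379313 + (1-p)*0.000000] = 7.520286
  V(2,2) = exp(-r*dt) * [p*0.000000 + (1-p)*0.000000] = 0.000000
  V(1,0) = exp(-r*dt) * [p*46.450021 + (1-p)*7.520286] = 23.331696
  V(1,1) = exp(-r*dt) * [p*7.520286 + (1-p)*0.000000] = 3.077084
  V(0,0) = exp(-r*dt) * [p*23.331696 + (1-p)*3.077084] = 11.316604

Answer: Price = V(0,0) = 11.3166


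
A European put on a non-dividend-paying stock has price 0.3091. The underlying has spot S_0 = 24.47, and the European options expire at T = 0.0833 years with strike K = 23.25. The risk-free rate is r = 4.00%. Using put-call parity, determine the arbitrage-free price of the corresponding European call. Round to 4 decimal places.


Put-call parity: C - P = S_0 * exp(-qT) - K * exp(-rT).
S_0 * exp(-qT) = 24.4700 * 1.00000000 = 24.47000000
K * exp(-rT) = 23.2500 * 0.99667354 = 23.17265992
C = P + S*exp(-qT) - K*exp(-rT)
C = 0.3091 + 24.47000000 - 23.17265992 = 1.6064

Answer: Call price = 1.6064


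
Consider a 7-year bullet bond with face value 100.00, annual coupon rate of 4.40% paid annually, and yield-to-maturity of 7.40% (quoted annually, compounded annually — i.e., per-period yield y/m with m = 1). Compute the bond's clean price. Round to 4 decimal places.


Coupon per period c = face * coupon_rate / m = 4.400000
Periods per year m = 1; per-period yield y/m = 0.074000
Number of cashflows N = 7
Cashflows (t years, CF_t, discount factor 1/(1+y/m)^(m*t), PV):
  t = 1.0000: CF_t = 4.400000, DF = 0.931099, PV = 4.096834
  t = 2.0000: CF_t = 4.400000, DF = 0.866945, PV = 3.814557
  t = 3.0000: CF_t = 4.400000, DF = 0.807211, PV = 3.551729
  t = 4.0000: CF_t = 4.400000, DF = 0.751593, PV = 3.307010
  t = 5.0000: CF_t = 4.400000, DF = 0.699808, PV = 3.079153
  t = 6.0000: CF_t = 4.400000, DF = 0.651590, PV = 2.866995
  t = 7.0000: CF_t = 104.400000, DF = 0.606694, PV = 63.338902
Price P = sum_t PV_t = 84.055181

Answer: Price = 84.0552


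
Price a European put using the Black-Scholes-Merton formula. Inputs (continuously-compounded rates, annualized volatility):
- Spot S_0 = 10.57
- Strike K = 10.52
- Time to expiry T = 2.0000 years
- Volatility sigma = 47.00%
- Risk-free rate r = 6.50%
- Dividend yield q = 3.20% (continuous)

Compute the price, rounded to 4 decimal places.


Answer: Price = 2.1683

Derivation:
d1 = (ln(S/K) + (r - q + 0.5*sigma^2) * T) / (sigma * sqrt(T)) = 0.43876968
d2 = d1 - sigma * sqrt(T) = -0.22591070
exp(-rT) = 0.87809543; exp(-qT) = 0.93800500
P = K * exp(-rT) * N(-d2) - S_0 * exp(-qT) * N(-d1)
N(-d1) = 0.33041422; N(-d2) = 0.58936456
P = 10.5200 * 0.87809543 * 0.58936456 - 10.5700 * 0.93800500 * 0.33041422 = 2.1683


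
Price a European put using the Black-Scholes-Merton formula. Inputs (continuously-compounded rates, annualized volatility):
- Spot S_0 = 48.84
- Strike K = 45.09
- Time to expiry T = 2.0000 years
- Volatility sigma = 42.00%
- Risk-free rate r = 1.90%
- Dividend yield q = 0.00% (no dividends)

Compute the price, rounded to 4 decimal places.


d1 = (ln(S/K) + (r - q + 0.5*sigma^2) * T) / (sigma * sqrt(T)) = 0.49546157
d2 = d1 - sigma * sqrt(T) = -0.09850813
exp(-rT) = 0.96271294; exp(-qT) = 1.00000000
P = K * exp(-rT) * N(-d2) - S_0 * exp(-qT) * N(-d1)
N(-d1) = 0.31013717; N(-d2) = 0.53923559
P = 45.0900 * 0.96271294 * 0.53923559 - 48.8400 * 1.00000000 * 0.31013717 = 8.2604

Answer: Price = 8.2604


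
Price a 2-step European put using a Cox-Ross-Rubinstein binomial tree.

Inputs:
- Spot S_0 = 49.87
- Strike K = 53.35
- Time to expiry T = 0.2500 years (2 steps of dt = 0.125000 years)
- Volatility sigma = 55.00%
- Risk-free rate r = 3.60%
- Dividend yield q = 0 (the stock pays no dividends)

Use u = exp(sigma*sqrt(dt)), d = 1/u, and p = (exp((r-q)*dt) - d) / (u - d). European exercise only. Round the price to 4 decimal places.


Answer: Price = V(0,0) = 7.3003

Derivation:
dt = T/N = 0.125000
u = exp(sigma*sqrt(dt)) = 1.214648; d = 1/u = 0.823284
p = (exp((r-q)*dt) - d) / (u - d) = 0.463063
Discount per step: exp(-r*dt) = 0.995510
Stock lattice S(k, i) with i counting down-moves:
  k=0: S(0,0) = 49.8700
  k=1: S(1,0) = 60.5745; S(1,1) = 41.0572
  k=2: S(2,0) = 73.5767; S(2,1) = 49.8700; S(2,2) = 33.8017
Terminal payoffs V(N, i) = max(K - S_T, 0):
  V(2,0) = 0.000000; V(2,1) = 3.480000; V(2,2) = 19.548307
Backward induction: V(k, i) = exp(-r*dt) * [p * V(k+1, i) + (1-p) * V(k+1, i+1)].
  V(1,0) = exp(-r*dt) * [p*0.000000 + (1-p)*3.480000] = 1.860151
  V(1,1) = exp(-r*dt) * [p*3.480000 + (1-p)*19.548307] = 12.053304
  V(0,0) = exp(-r*dt) * [p*1.860151 + (1-p)*12.053304] = 7.300305


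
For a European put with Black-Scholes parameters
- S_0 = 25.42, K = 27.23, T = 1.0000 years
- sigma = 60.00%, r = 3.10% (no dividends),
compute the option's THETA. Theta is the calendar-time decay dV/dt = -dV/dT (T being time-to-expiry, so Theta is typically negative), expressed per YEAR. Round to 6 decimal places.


Answer: Theta = -2.432927

Derivation:
d1 = 0.2370282651; d2 = -0.3629717349
phi(d1) = 0.3878914555; exp(-qT) = 1.0000000000; exp(-rT) = 0.9694755731
Theta = -S*exp(-qT)*phi(d1)*sigma/(2*sqrt(T)) + r*K*exp(-rT)*N(-d2) - q*S*exp(-qT)*N(-d1)
N(-d1) = 0.4063174313; N(-d2) = 0.6416870006; sqrt(T) = 1.0000000000
Term 1 = -25.4200 * 1.0000000000 * 0.3878914555 * 0.6000 / (2 * 1.0000000000) = -2.9580602396
Term 2 = 0.0310 * 27.2300 * 0.9694755731 * 0.6416870006 = 0.5251331655
Term 3 = 0 (no dividend yield, q = 0)
Theta = -2.9580602396 + (0.5251331655) + (0.0000000000) = -2.432927


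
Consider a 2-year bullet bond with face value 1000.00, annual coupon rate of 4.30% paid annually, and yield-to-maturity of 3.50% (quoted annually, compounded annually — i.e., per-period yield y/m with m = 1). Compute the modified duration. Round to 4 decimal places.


Coupon per period c = face * coupon_rate / m = 43.000000
Periods per year m = 1; per-period yield y/m = 0.035000
Number of cashflows N = 2
Cashflows (t years, CF_t, discount factor 1/(1+y/m)^(m*t), PV):
  t = 1.0000: CF_t = 43.000000, DF = 0.966184, PV = 41.545894
  t = 2.0000: CF_t = 1043.000000, DF = 0.933511, PV = 973.651660
Price P = sum_t PV_t = 1015.197554
First compute Macaulay numerator sum_t t * PV_t:
  t * PV_t at t = 1.0000: 41.545894
  t * PV_t at t = 2.0000: 1947.303321
Macaulay duration D = 1988.849215 / 1015.197554 = 1.959076
Modified duration = D / (1 + y/m) = 1.959076 / (1 + 0.035000) = 1.892827

Answer: Modified duration = 1.8928


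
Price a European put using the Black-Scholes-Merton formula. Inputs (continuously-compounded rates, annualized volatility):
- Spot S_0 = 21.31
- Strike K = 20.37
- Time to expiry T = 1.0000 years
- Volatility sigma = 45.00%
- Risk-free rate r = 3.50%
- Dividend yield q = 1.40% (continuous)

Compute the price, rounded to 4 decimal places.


d1 = (ln(S/K) + (r - q + 0.5*sigma^2) * T) / (sigma * sqrt(T)) = 0.37191826
d2 = d1 - sigma * sqrt(T) = -0.07808174
exp(-rT) = 0.96560542; exp(-qT) = 0.98609754
P = K * exp(-rT) * N(-d2) - S_0 * exp(-qT) * N(-d1)
N(-d1) = 0.35497686; N(-d2) = 0.53111848
P = 20.3700 * 0.96560542 * 0.53111848 - 21.3100 * 0.98609754 * 0.35497686 = 2.9874

Answer: Price = 2.9874


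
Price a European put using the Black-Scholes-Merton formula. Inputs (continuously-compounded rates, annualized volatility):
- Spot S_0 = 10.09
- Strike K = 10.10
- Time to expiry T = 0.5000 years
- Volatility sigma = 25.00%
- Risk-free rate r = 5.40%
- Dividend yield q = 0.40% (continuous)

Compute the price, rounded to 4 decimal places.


Answer: Price = 0.5878

Derivation:
d1 = (ln(S/K) + (r - q + 0.5*sigma^2) * T) / (sigma * sqrt(T)) = 0.22420608
d2 = d1 - sigma * sqrt(T) = 0.04742939
exp(-rT) = 0.97336124; exp(-qT) = 0.99800200
P = K * exp(-rT) * N(-d2) - S_0 * exp(-qT) * N(-d1)
N(-d1) = 0.41129847; N(-d2) = 0.48108550
P = 10.1000 * 0.97336124 * 0.48108550 - 10.0900 * 0.99800200 * 0.41129847 = 0.5878


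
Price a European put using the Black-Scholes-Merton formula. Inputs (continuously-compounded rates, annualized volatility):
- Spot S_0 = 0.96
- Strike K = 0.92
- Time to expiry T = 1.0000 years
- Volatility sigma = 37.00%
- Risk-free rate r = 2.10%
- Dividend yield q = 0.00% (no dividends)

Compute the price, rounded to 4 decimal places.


d1 = (ln(S/K) + (r - q + 0.5*sigma^2) * T) / (sigma * sqrt(T)) = 0.35678274
d2 = d1 - sigma * sqrt(T) = -0.01321726
exp(-rT) = 0.97921896; exp(-qT) = 1.00000000
P = K * exp(-rT) * N(-d2) - S_0 * exp(-qT) * N(-d1)
N(-d1) = 0.36062723; N(-d2) = 0.50527277
P = 0.9200 * 0.97921896 * 0.50527277 - 0.9600 * 1.00000000 * 0.36062723 = 0.1090

Answer: Price = 0.1090


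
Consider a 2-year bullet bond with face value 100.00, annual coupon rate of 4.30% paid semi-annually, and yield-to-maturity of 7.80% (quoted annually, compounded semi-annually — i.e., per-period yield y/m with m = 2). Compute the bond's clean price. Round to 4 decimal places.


Coupon per period c = face * coupon_rate / m = 2.150000
Periods per year m = 2; per-period yield y/m = 0.039000
Number of cashflows N = 4
Cashflows (t years, CF_t, discount factor 1/(1+y/m)^(m*t), PV):
  t = 0.5000: CF_t = 2.150000, DF = 0.962464, PV = 2.069297
  t = 1.0000: CF_t = 2.150000, DF = 0.926337, PV = 1.991624
  t = 1.5000: CF_t = 2.150000, DF = 0.891566, PV = 1.916866
  t = 2.0000: CF_t = 102.150000, DF = 0.858100, PV = 87.654896
Price P = sum_t PV_t = 93.632684

Answer: Price = 93.6327
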